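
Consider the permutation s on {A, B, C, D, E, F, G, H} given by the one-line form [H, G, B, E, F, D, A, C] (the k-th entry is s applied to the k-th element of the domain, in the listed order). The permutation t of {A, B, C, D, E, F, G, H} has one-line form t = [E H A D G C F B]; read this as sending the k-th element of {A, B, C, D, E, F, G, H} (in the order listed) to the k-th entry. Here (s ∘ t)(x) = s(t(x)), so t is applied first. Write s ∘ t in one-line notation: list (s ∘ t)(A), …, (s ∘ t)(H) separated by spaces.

F C H E A B D G

(s ∘ t)(x) = s(t(x)). Computing each image: s(t(A)) = s(E) = F, s(t(B)) = s(H) = C, s(t(C)) = s(A) = H, s(t(D)) = s(D) = E, s(t(E)) = s(G) = A, s(t(F)) = s(C) = B, s(t(G)) = s(F) = D, s(t(H)) = s(B) = G.
Hence s ∘ t = [F C H E A B D G].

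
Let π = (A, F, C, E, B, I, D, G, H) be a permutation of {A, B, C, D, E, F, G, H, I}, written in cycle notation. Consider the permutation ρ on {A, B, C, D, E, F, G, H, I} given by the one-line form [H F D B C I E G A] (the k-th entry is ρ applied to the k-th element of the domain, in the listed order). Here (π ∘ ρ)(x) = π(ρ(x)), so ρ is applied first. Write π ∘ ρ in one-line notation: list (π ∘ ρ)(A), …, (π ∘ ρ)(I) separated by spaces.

A C G I E D B H F

(π ∘ ρ)(x) = π(ρ(x)). Computing each image: π(ρ(A)) = π(H) = A, π(ρ(B)) = π(F) = C, π(ρ(C)) = π(D) = G, π(ρ(D)) = π(B) = I, π(ρ(E)) = π(C) = E, π(ρ(F)) = π(I) = D, π(ρ(G)) = π(E) = B, π(ρ(H)) = π(G) = H, π(ρ(I)) = π(A) = F.
Hence π ∘ ρ = [A C G I E D B H F].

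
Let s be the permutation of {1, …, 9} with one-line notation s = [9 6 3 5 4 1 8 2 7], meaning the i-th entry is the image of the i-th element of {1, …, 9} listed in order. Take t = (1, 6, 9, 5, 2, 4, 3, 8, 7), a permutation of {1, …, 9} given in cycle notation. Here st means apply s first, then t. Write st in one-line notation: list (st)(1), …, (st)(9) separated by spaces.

(st)(x) = t(s(x)). Computing each image: t(s(1)) = t(9) = 5, t(s(2)) = t(6) = 9, t(s(3)) = t(3) = 8, t(s(4)) = t(5) = 2, t(s(5)) = t(4) = 3, t(s(6)) = t(1) = 6, t(s(7)) = t(8) = 7, t(s(8)) = t(2) = 4, t(s(9)) = t(7) = 1.
Hence st = [5 9 8 2 3 6 7 4 1].

5 9 8 2 3 6 7 4 1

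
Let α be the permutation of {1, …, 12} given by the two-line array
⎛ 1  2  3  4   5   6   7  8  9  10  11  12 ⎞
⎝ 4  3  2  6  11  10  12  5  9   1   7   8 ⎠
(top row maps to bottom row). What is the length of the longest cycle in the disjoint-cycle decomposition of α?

Decomposing into disjoint cycles gives (1, 4, 6, 10)(2, 3)(5, 11, 7, 12, 8); the longest has length 5.

5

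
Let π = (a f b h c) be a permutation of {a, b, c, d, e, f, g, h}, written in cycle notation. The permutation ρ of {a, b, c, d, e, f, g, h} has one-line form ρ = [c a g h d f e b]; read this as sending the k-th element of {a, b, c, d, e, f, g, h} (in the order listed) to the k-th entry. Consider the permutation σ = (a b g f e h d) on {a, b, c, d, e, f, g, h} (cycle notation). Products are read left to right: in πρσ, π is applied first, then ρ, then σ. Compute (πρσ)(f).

b

(πρσ)(f) = σ(ρ(π(f))). π(f) = b, then ρ(b) = a, then σ(a) = b, so the result is b.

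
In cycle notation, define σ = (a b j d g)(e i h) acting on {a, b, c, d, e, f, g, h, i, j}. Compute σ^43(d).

d lies in the 5-cycle (a b j d g).
Since the cycle has length 5, σ^43 acts on it the same as σ^3 (43 mod 5 = 3).
Advancing 3 steps from d: d → g → a → b.

b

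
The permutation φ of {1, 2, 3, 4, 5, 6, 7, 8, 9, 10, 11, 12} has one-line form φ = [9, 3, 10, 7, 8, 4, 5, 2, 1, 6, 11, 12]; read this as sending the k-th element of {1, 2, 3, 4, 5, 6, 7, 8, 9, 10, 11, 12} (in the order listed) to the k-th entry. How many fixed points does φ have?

The fixed points (elements with φ(x) = x) are {11, 12}, so there are 2.

2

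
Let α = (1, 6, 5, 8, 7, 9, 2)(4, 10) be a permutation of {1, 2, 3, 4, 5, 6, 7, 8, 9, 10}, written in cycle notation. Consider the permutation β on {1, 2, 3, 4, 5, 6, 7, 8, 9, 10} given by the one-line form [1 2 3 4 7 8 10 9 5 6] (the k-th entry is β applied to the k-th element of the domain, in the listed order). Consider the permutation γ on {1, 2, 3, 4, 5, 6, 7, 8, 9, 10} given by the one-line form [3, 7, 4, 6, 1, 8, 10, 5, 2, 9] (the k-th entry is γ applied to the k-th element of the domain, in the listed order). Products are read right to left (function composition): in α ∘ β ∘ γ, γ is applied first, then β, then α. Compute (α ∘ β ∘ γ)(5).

Apply the permutations in order: γ(5) = 1, then β(1) = 1, then α(1) = 6. So (α ∘ β ∘ γ)(5) = 6.

6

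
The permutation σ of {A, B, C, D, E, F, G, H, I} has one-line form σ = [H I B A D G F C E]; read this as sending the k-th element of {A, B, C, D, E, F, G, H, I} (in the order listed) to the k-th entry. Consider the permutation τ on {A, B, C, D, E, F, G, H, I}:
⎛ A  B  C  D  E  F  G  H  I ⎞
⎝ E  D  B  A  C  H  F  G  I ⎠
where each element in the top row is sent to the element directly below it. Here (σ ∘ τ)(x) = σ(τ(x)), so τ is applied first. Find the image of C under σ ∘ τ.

I

(σ ∘ τ)(C) = σ(τ(C)). τ(C) = B, then σ(B) = I. So (σ ∘ τ)(C) = I.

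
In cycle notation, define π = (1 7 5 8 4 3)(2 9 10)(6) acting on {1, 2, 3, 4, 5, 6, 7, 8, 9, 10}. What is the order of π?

The disjoint cycles have lengths 6, 3, 1.
Since disjoint cycles commute, ord(π) = lcm(6, 3) = 6.

6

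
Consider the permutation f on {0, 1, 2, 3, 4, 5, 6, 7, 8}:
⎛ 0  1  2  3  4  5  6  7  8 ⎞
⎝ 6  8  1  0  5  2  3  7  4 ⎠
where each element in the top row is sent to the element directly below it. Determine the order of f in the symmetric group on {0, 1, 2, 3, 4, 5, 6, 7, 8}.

15

Writing f as disjoint cycles, the cycle lengths are 5, 3, 1.
The order of f is the least common multiple of its cycle lengths: lcm(5, 3) = 15.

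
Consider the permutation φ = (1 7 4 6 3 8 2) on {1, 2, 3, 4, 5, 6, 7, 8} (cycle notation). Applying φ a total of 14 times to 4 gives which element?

4 lies in the 7-cycle (1 7 4 6 3 8 2).
Since the cycle has length 7, φ^14 acts on it the same as φ^0 (14 mod 7 = 0).
So φ^14(4) = 4.

4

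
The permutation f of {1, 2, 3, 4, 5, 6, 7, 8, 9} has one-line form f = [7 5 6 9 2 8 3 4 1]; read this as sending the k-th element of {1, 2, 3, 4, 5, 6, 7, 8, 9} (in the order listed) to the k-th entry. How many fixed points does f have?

0

No element satisfies f(x) = x, so there are 0 fixed points.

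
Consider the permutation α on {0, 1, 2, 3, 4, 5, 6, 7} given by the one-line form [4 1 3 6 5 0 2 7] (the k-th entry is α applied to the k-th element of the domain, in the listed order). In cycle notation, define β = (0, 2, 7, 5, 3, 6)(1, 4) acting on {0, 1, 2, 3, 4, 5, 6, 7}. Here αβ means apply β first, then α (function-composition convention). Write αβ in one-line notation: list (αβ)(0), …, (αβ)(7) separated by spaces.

3 5 7 2 1 6 4 0

Chase each element through β then α: 0 → 2 → 3; 1 → 4 → 5; 2 → 7 → 7; 3 → 6 → 2; 4 → 1 → 1; 5 → 3 → 6; 6 → 0 → 4; 7 → 5 → 0.
So αβ in one-line form is 3 5 7 2 1 6 4 0.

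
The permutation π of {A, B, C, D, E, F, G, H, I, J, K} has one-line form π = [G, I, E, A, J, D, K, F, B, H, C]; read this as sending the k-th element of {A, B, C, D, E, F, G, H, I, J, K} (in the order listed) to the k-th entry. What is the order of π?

Writing π as disjoint cycles, the cycle lengths are 9, 2.
The order is lcm(9, 2) = 18.

18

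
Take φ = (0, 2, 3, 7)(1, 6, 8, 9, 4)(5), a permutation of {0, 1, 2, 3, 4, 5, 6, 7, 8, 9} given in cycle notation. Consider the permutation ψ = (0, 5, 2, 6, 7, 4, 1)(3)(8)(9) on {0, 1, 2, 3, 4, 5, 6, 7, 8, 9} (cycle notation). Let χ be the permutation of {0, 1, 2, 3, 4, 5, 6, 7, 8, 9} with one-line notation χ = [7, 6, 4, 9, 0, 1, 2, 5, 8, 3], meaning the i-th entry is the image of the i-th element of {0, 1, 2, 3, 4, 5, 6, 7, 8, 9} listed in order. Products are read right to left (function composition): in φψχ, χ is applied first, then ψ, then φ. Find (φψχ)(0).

Apply the permutations in order: χ(0) = 7, then ψ(7) = 4, then φ(4) = 1. So (φψχ)(0) = 1.

1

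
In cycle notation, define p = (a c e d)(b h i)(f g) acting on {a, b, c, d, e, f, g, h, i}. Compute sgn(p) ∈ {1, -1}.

The cycle lengths are 4, 3, 2.
A cycle is odd iff its length is even; p has 2 even-length cycles, so sgn(p) = (−1)^2 and p is even.

1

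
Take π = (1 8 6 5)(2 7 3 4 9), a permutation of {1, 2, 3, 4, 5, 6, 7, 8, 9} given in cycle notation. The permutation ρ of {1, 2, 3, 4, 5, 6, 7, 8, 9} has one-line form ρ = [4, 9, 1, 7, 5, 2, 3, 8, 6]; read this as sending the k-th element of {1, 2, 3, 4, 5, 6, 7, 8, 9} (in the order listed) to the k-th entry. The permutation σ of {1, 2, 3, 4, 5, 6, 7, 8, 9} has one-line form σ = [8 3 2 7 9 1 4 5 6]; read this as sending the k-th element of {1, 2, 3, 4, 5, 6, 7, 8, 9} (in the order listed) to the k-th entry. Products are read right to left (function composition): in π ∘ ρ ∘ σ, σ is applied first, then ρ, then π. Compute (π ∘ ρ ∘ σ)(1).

(π ∘ ρ ∘ σ)(1) = π(ρ(σ(1))). σ(1) = 8, then ρ(8) = 8, then π(8) = 6, so the result is 6.

6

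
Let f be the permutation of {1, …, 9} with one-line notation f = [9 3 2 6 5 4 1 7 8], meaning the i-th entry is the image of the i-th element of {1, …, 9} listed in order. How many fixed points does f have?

1

The fixed points (elements with f(x) = x) are {5}, so there is 1.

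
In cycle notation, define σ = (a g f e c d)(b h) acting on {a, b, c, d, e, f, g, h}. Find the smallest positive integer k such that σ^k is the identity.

The cycle type of σ is (6, 2).
The order is lcm(6, 2) = 6.

6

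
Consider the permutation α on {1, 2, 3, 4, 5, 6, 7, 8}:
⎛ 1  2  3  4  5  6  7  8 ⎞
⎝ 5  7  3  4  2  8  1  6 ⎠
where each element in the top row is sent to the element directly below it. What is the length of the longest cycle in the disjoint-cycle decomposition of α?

4

Decomposing into disjoint cycles gives (1, 5, 2, 7)(6, 8); the longest has length 4.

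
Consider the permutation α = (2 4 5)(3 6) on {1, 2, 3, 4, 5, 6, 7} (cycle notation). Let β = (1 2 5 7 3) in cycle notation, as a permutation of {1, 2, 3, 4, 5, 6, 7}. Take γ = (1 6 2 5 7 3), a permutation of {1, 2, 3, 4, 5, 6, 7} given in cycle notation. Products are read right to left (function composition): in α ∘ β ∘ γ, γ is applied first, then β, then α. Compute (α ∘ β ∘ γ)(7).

1

(α ∘ β ∘ γ)(7) = α(β(γ(7))). γ(7) = 3, then β(3) = 1, then α(1) = 1, so the result is 1.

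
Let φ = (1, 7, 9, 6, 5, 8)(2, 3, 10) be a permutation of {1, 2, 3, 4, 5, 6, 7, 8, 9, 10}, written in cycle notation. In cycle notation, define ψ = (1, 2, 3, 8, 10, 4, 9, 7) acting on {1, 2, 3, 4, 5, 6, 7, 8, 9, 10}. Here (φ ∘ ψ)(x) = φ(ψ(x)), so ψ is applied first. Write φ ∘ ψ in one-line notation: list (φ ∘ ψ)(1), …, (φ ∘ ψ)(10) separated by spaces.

3 10 1 6 8 5 7 2 9 4

(φ ∘ ψ)(x) = φ(ψ(x)). Computing each image: φ(ψ(1)) = φ(2) = 3, φ(ψ(2)) = φ(3) = 10, φ(ψ(3)) = φ(8) = 1, φ(ψ(4)) = φ(9) = 6, φ(ψ(5)) = φ(5) = 8, φ(ψ(6)) = φ(6) = 5, φ(ψ(7)) = φ(1) = 7, φ(ψ(8)) = φ(10) = 2, φ(ψ(9)) = φ(7) = 9, φ(ψ(10)) = φ(4) = 4.
Hence φ ∘ ψ = [3 10 1 6 8 5 7 2 9 4].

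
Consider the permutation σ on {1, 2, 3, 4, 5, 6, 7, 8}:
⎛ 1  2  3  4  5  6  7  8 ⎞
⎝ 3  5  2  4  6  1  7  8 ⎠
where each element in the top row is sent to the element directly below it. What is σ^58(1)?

Tracing 1 → 3 → … returns to 1 after 5 steps, so 1 lies in a 5-cycle (1, 3, 2, 5, 6).
Powers repeat with period 5 on this cycle, and 58 mod 5 = 3, so σ^58(1) = σ^3(1).
Stepping 3 places around the cycle: 1 → 3 → 2 → 5.

5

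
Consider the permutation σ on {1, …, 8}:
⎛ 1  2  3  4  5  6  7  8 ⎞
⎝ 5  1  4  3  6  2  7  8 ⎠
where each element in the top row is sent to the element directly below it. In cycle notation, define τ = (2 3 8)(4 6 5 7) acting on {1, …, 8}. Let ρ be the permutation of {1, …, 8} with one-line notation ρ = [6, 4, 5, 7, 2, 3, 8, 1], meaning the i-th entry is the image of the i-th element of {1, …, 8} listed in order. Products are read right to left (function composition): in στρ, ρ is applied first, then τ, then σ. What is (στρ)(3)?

Apply the permutations in order: ρ(3) = 5, then τ(5) = 7, then σ(7) = 7. So (στρ)(3) = 7.

7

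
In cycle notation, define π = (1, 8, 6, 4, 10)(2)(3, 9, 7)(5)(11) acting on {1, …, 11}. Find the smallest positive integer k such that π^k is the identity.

15

The disjoint cycles have lengths 5, 3, 1, 1, 1.
The order is lcm(5, 3) = 15.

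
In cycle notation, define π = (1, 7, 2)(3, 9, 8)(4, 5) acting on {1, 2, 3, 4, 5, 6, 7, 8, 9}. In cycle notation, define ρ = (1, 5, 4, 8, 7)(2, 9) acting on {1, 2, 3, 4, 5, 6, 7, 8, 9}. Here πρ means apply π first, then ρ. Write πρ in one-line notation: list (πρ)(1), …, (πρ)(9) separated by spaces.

1 5 2 4 8 6 9 3 7

Chase each element through π then ρ: 1 → 7 → 1; 2 → 1 → 5; 3 → 9 → 2; 4 → 5 → 4; 5 → 4 → 8; 6 → 6 → 6; 7 → 2 → 9; 8 → 3 → 3; 9 → 8 → 7.
Collecting the images, πρ = [1 5 2 4 8 6 9 3 7].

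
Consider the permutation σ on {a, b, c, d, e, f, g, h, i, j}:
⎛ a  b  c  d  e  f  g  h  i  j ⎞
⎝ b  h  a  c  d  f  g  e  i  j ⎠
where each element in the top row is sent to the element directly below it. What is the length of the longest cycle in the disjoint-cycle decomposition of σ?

6

Decomposing into disjoint cycles gives (a, b, h, e, d, c); the longest has length 6.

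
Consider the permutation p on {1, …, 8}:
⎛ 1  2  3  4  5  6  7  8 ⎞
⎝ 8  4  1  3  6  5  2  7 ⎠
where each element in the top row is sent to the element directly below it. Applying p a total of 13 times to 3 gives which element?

1

Tracing 3 → 1 → … returns to 3 after 6 steps, so 3 lies in a 6-cycle (1 8 7 2 4 3).
Since the cycle has length 6, p^13 acts on it the same as p^1 (13 mod 6 = 1).
Advancing 1 step from 3: 3 → 1.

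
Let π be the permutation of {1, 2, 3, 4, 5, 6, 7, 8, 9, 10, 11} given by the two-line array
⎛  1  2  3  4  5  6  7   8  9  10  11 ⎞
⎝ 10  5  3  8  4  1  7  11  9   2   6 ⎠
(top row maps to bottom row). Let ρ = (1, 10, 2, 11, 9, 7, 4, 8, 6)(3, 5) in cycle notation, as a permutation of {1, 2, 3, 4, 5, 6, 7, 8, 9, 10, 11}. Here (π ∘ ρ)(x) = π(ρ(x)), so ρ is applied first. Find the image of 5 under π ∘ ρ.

3

(π ∘ ρ)(5) = π(ρ(5)). ρ(5) = 3, then π(3) = 3. So (π ∘ ρ)(5) = 3.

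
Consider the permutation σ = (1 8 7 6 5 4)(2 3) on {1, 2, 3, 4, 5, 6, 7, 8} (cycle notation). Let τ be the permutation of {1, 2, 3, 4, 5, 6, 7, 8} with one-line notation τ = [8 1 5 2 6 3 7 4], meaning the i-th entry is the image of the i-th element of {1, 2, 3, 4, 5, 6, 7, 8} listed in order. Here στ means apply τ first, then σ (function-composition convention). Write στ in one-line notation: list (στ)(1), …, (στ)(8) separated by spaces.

7 8 4 3 5 2 6 1

(στ)(x) = σ(τ(x)). Computing each image: σ(τ(1)) = σ(8) = 7, σ(τ(2)) = σ(1) = 8, σ(τ(3)) = σ(5) = 4, σ(τ(4)) = σ(2) = 3, σ(τ(5)) = σ(6) = 5, σ(τ(6)) = σ(3) = 2, σ(τ(7)) = σ(7) = 6, σ(τ(8)) = σ(4) = 1.
Hence στ = [7 8 4 3 5 2 6 1].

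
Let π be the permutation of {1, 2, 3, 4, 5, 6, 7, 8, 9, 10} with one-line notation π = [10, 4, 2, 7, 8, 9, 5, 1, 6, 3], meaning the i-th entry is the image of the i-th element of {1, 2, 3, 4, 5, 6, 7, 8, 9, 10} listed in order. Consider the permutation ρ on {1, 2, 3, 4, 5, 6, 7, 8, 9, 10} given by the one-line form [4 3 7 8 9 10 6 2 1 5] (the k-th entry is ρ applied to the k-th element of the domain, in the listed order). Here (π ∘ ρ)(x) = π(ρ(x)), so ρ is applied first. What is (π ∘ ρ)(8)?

First apply ρ: ρ(8) = 2, then π(2) = 4. Thus (π ∘ ρ)(8) = 4.

4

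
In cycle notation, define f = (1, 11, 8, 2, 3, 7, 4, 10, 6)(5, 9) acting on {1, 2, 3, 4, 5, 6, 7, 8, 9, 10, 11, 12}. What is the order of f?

The disjoint cycles have lengths 9, 2, 1.
The order is lcm(9, 2) = 18.

18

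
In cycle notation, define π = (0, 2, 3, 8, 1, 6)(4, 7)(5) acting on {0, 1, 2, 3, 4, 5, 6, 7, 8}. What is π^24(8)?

8

8 lies in the 6-cycle (0, 2, 3, 8, 1, 6).
Powers repeat with period 6 on this cycle, and 24 mod 6 = 0, so π^24(8) = π^0(8).
So π^24(8) = 8.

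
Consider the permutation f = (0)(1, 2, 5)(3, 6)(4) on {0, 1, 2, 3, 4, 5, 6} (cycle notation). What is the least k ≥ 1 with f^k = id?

The disjoint cycles have lengths 3, 2, 1, 1.
The order of f is the least common multiple of its cycle lengths: lcm(3, 2) = 6.

6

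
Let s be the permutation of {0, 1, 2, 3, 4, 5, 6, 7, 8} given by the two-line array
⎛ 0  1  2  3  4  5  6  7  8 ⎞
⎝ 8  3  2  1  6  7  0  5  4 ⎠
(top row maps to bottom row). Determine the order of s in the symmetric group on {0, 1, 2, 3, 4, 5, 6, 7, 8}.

Writing s as disjoint cycles, the cycle lengths are 4, 2, 2, 1.
The order of s is the least common multiple of its cycle lengths: lcm(4, 2, 2) = 4.

4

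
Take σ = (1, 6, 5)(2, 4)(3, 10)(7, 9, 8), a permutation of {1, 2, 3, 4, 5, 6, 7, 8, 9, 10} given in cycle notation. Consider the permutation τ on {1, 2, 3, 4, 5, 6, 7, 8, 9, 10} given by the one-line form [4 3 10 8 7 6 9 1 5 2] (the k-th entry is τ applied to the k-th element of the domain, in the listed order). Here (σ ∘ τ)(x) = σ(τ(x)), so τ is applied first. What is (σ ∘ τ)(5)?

τ(5) = 7, then σ(7) = 9; composing gives (σ ∘ τ)(5) = 9.

9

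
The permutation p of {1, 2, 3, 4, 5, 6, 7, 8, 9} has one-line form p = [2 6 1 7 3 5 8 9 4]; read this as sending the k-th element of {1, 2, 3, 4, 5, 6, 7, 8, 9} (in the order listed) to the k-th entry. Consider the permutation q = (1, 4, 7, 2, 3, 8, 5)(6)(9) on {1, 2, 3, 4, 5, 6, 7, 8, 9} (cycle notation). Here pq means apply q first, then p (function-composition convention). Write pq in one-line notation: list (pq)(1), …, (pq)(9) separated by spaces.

7 1 9 8 2 5 6 3 4

(pq)(x) = p(q(x)). Computing each image: p(q(1)) = p(4) = 7, p(q(2)) = p(3) = 1, p(q(3)) = p(8) = 9, p(q(4)) = p(7) = 8, p(q(5)) = p(1) = 2, p(q(6)) = p(6) = 5, p(q(7)) = p(2) = 6, p(q(8)) = p(5) = 3, p(q(9)) = p(9) = 4.
Hence pq = [7 1 9 8 2 5 6 3 4].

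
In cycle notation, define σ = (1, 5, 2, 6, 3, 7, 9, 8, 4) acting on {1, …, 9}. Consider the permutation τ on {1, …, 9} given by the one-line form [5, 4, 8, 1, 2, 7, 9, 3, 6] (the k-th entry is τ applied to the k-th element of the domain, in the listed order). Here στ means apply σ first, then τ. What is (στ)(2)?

σ(2) = 6, then τ(6) = 7; composing gives (στ)(2) = 7.

7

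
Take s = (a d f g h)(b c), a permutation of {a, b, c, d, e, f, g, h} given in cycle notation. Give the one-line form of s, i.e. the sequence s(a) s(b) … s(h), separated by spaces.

Each element maps to the next entry in its cycle (wrapping to the front): a→d, b→c, c→b, d→f, e→e, f→g, g→h, h→a.
Listing these in domain order gives d c b f e g h a.

d c b f e g h a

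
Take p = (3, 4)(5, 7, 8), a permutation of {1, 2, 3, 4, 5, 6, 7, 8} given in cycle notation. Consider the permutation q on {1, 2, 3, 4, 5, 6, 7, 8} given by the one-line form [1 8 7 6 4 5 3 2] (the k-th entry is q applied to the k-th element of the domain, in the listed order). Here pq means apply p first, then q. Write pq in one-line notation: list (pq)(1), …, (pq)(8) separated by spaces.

1 8 6 7 3 5 2 4

For each element, apply p then q: 1 → 1 → 1; 2 → 2 → 8; 3 → 4 → 6; 4 → 3 → 7; 5 → 7 → 3; 6 → 6 → 5; 7 → 8 → 2; 8 → 5 → 4.
Collecting the images, pq = [1 8 6 7 3 5 2 4].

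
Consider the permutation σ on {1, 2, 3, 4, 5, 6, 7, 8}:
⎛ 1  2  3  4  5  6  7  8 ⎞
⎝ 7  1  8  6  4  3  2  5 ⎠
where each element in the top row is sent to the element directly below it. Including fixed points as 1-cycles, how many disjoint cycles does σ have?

2

The cycle decomposition is (1 7 2)(3 8 5 4 6), which has 2 cycles (counting 1-cycles).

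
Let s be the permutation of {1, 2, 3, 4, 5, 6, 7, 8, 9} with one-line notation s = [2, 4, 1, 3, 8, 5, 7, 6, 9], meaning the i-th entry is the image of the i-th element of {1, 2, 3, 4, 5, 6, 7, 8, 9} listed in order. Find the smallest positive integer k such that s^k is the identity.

The disjoint-cycle form of s has cycle lengths 4, 3, 1, 1.
The order is lcm(4, 3) = 12.

12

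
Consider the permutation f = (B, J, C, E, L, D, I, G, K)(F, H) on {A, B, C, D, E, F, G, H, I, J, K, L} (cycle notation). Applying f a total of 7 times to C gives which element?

C lies in the 9-cycle (B, J, C, E, L, D, I, G, K).
Advancing 7 steps from C: C → E → L → D → I → G → K → B.

B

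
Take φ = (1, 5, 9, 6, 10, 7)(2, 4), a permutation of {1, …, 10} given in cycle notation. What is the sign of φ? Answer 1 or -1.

1

The cycle lengths are 6, 2, 1, 1.
A cycle of length ℓ contributes ℓ−1 transpositions, so φ is a product of 5 + 1 = 6 transpositions — even.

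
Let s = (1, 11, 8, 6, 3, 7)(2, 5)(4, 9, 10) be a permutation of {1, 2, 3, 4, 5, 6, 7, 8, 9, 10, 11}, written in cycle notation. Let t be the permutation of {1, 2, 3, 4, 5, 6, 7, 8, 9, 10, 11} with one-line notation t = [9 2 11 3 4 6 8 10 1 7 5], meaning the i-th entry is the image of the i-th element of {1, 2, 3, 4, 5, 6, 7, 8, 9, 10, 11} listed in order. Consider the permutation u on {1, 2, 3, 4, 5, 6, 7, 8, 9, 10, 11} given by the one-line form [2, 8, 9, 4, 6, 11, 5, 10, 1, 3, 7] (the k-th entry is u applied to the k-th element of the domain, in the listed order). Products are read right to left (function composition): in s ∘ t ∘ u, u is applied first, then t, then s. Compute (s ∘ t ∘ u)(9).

Apply the permutations in order: u(9) = 1, then t(1) = 9, then s(9) = 10. So (s ∘ t ∘ u)(9) = 10.

10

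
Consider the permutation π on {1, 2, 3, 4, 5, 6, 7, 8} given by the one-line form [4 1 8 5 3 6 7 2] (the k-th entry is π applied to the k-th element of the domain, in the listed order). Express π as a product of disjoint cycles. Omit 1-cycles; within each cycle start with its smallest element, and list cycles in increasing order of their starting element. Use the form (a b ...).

Start at 1 and follow images: 1 → 4 → 5 → 3 → 8 → 2 → 1, giving the cycle (1 4 5 3 8 2).
Repeating from the next unused element and collecting all non-trivial cycles gives (1 4 5 3 8 2).

(1 4 5 3 8 2)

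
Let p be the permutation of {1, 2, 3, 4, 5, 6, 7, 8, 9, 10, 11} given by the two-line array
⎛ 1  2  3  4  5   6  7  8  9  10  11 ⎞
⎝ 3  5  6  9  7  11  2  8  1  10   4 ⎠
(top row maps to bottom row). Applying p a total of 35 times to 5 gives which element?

2

Tracing 5 → 7 → … returns to 5 after 3 steps, so 5 lies in a 3-cycle (2, 5, 7).
Powers repeat with period 3 on this cycle, and 35 mod 3 = 2, so p^35(5) = p^2(5).
Stepping 2 places around the cycle: 5 → 7 → 2.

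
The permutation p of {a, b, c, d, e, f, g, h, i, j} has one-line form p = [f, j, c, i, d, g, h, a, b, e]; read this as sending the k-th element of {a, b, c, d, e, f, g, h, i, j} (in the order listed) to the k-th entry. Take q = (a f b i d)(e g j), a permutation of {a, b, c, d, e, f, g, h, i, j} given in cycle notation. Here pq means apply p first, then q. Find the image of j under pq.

(pq)(j) = q(p(j)). p(j) = e, then q(e) = g. So (pq)(j) = g.

g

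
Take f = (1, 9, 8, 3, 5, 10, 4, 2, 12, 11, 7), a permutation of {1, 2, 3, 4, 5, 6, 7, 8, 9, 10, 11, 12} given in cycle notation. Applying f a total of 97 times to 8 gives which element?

8 lies in the 11-cycle (1, 9, 8, 3, 5, 10, 4, 2, 12, 11, 7).
On an 11-cycle, f^11 is the identity, so f^97 = f^9 there (97 ≡ 9 mod 11).
Stepping 9 places around the cycle: 8 → 3 → 5 → 10 → 4 → 2 → 12 → 11 → 7 → 1.

1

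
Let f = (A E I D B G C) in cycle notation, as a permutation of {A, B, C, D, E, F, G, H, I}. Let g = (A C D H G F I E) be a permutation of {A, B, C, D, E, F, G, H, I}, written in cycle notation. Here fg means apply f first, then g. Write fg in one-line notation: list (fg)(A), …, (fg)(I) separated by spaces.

A F C B E I D G H

Chase each element through f then g: A → E → A; B → G → F; C → A → C; D → B → B; E → I → E; F → F → I; G → C → D; H → H → G; I → D → H.
So fg in one-line form is A F C B E I D G H.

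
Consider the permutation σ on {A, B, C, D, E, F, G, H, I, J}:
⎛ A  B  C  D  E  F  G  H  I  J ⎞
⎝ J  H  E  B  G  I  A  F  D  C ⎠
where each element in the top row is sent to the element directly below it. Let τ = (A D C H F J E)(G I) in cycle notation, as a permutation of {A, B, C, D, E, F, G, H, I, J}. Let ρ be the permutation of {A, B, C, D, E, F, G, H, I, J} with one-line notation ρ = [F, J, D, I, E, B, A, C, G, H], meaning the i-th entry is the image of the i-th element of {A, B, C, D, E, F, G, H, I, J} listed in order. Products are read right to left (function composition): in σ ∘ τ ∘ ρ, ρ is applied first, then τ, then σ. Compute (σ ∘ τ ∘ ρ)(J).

I

Chase J: ρ(J) = H; τ(H) = F; σ(F) = I. Hence (σ ∘ τ ∘ ρ)(J) = I.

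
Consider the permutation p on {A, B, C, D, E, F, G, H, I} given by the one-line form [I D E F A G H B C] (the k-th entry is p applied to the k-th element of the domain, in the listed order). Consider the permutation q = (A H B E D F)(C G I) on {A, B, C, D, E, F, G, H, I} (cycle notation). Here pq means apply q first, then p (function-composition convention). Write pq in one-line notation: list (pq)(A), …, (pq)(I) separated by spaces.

B A H G F I C D E

(pq)(x) = p(q(x)). Computing each image: p(q(A)) = p(H) = B, p(q(B)) = p(E) = A, p(q(C)) = p(G) = H, p(q(D)) = p(F) = G, p(q(E)) = p(D) = F, p(q(F)) = p(A) = I, p(q(G)) = p(I) = C, p(q(H)) = p(B) = D, p(q(I)) = p(C) = E.
Hence pq = [B A H G F I C D E].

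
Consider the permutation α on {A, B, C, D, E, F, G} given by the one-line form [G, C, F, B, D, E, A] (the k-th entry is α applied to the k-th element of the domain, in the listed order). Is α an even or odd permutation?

odd

In disjoint-cycle form the cycle lengths are 5, 2.
A cycle is odd iff its length is even; α has 1 even-length cycle, so sgn(α) = (−1)^1 and α is odd.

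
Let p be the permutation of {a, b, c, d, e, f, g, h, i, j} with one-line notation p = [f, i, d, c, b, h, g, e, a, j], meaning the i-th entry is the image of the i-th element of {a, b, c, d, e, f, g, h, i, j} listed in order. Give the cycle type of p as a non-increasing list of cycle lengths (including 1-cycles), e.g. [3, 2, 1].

[6, 2, 1, 1]

The disjoint cycles are (a f h e b i)(c d)(g)(j), with lengths 6, 2, 1, 1 in non-increasing order.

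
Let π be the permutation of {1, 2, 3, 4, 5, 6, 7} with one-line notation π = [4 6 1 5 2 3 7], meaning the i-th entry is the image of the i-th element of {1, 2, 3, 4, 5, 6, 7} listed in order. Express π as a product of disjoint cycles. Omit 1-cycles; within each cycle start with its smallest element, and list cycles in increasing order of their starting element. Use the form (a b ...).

(1 4 5 2 6 3)

Iterating π from 1 gives 1 → 4 → 5 → 2 → 6 → 3 → 1; that is the 6-cycle (1 4 5 2 6 3).
Repeating from the next unused element and collecting all non-trivial cycles gives (1 4 5 2 6 3).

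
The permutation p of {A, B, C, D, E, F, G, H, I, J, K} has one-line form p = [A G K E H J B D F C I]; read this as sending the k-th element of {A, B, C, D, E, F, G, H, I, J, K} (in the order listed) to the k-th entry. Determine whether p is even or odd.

In disjoint-cycle form the cycle lengths are 5, 3, 2, 1.
A cycle is odd iff its length is even; p has 1 even-length cycle, so sgn(p) = (−1)^1 and p is odd.

odd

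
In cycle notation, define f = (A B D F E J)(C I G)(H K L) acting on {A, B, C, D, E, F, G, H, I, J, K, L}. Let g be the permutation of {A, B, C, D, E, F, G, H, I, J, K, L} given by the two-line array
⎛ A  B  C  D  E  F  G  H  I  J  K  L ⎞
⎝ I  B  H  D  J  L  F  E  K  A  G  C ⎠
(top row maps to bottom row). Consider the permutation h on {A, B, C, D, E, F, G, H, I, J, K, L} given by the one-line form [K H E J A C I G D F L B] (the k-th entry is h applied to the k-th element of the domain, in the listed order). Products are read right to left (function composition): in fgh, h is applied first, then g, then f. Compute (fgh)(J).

H

(fgh)(J) = f(g(h(J))). h(J) = F, then g(F) = L, then f(L) = H, so the result is H.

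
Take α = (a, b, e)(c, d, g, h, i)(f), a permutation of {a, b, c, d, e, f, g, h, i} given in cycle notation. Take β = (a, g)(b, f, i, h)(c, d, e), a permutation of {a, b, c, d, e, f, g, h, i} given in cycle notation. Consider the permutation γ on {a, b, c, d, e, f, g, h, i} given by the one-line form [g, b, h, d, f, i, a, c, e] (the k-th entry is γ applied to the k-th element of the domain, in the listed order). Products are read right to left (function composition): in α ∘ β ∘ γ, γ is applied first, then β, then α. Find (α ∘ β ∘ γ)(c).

e

Chase c: γ(c) = h; β(h) = b; α(b) = e. Hence (α ∘ β ∘ γ)(c) = e.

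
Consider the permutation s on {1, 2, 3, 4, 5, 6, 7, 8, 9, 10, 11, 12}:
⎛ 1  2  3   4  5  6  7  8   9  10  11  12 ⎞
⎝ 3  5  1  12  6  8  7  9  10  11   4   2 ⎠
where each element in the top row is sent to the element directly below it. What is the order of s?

The disjoint-cycle form of s has cycle lengths 9, 2, 1.
The order of s is the least common multiple of its cycle lengths: lcm(9, 2) = 18.

18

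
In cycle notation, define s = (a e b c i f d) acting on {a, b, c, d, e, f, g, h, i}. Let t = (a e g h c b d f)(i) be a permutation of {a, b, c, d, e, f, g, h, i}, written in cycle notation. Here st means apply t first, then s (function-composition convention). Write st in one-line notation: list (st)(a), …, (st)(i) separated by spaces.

b a c d g e h i f

Chase each element through t then s: a → e → b; b → d → a; c → b → c; d → f → d; e → g → g; f → a → e; g → h → h; h → c → i; i → i → f.
So st in one-line form is b a c d g e h i f.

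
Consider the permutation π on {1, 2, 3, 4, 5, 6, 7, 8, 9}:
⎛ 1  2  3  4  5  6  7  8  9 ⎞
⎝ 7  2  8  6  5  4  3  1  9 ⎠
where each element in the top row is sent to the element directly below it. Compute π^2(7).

8

Tracing 7 → 3 → … returns to 7 after 4 steps, so 7 lies in a 4-cycle (1 7 3 8).
Stepping 2 places around the cycle: 7 → 3 → 8.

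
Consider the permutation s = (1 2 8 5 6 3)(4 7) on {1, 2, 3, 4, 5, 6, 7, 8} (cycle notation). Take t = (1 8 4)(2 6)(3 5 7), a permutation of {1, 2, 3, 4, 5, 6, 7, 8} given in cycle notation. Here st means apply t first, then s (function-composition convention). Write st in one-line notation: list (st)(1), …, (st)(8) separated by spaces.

For each element, apply t then s: 1 → 8 → 5; 2 → 6 → 3; 3 → 5 → 6; 4 → 1 → 2; 5 → 7 → 4; 6 → 2 → 8; 7 → 3 → 1; 8 → 4 → 7.
Collecting the images, st = [5 3 6 2 4 8 1 7].

5 3 6 2 4 8 1 7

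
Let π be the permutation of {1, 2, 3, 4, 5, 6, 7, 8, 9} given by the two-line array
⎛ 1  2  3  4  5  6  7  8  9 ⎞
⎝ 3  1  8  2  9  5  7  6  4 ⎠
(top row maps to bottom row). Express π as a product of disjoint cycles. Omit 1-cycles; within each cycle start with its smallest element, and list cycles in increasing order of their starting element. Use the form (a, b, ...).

Start at 1 and follow images: 1 → 3 → 8 → 6 → 5 → 9 → 4 → 2 → 1, giving the cycle (1, 3, 8, 6, 5, 9, 4, 2).
Repeating from the next unused element and collecting all non-trivial cycles gives (1, 3, 8, 6, 5, 9, 4, 2).

(1, 3, 8, 6, 5, 9, 4, 2)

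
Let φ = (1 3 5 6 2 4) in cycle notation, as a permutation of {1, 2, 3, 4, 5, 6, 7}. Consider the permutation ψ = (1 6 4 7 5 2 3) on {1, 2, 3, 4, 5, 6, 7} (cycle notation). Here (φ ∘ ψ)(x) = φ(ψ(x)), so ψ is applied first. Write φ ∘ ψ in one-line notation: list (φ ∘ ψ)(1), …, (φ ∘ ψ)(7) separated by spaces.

For each element, apply ψ then φ: 1 → 6 → 2; 2 → 3 → 5; 3 → 1 → 3; 4 → 7 → 7; 5 → 2 → 4; 6 → 4 → 1; 7 → 5 → 6.
Collecting the images, φ ∘ ψ = [2 5 3 7 4 1 6].

2 5 3 7 4 1 6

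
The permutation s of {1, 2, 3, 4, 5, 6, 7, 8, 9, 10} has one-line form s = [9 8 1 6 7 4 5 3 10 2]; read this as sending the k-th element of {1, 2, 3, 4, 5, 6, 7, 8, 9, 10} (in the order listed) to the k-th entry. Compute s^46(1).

8

Tracing 1 → 9 → … returns to 1 after 6 steps, so 1 lies in a 6-cycle (1, 9, 10, 2, 8, 3).
Since the cycle has length 6, s^46 acts on it the same as s^4 (46 mod 6 = 4).
Advancing 4 steps from 1: 1 → 9 → 10 → 2 → 8.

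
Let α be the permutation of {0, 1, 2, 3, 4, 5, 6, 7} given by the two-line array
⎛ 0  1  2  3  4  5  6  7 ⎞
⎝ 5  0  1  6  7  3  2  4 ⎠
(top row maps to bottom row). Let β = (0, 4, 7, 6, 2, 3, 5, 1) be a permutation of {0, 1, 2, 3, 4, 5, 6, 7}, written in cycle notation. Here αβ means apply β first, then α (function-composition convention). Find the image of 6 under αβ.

β(6) = 2, then α(2) = 1; composing gives (αβ)(6) = 1.

1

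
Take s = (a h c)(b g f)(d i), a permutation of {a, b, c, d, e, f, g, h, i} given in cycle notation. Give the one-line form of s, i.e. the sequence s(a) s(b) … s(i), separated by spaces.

Reading each image from the cycles: a→h, b→g, c→a, d→i, e→e, f→b, g→f, h→c, i→d.
So the one-line form is h g a i e b f c d.

h g a i e b f c d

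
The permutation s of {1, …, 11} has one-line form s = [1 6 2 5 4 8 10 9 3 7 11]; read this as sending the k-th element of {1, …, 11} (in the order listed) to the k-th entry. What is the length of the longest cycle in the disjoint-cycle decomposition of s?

5

Decomposing into disjoint cycles gives (2 6 8 9 3)(4 5)(7 10); the longest has length 5.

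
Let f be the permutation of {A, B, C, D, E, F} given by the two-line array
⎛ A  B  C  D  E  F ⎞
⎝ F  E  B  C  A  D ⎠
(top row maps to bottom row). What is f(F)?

The entry below F in the array is D, so f(F) = D.

D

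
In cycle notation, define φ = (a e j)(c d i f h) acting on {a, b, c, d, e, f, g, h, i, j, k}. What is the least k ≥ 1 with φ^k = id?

15

The cycle type of φ is (5, 3, 1, 1, 1).
The order of φ is the least common multiple of its cycle lengths: lcm(5, 3) = 15.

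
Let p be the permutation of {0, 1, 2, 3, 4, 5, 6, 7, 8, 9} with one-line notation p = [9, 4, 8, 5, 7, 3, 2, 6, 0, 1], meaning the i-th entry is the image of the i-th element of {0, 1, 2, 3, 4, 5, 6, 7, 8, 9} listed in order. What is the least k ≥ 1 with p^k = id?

8

Decomposing into disjoint cycles gives cycle lengths 8, 2.
The order is lcm(8, 2) = 8.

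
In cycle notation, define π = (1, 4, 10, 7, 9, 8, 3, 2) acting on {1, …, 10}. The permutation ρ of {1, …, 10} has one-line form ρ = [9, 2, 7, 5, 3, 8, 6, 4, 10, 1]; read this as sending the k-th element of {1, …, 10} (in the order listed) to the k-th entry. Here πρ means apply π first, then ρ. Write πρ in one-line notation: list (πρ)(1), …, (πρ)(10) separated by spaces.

5 9 2 1 3 8 10 7 4 6

For each element, apply π then ρ: 1 → 4 → 5; 2 → 1 → 9; 3 → 2 → 2; 4 → 10 → 1; 5 → 5 → 3; 6 → 6 → 8; 7 → 9 → 10; 8 → 3 → 7; 9 → 8 → 4; 10 → 7 → 6.
So πρ in one-line form is 5 9 2 1 3 8 10 7 4 6.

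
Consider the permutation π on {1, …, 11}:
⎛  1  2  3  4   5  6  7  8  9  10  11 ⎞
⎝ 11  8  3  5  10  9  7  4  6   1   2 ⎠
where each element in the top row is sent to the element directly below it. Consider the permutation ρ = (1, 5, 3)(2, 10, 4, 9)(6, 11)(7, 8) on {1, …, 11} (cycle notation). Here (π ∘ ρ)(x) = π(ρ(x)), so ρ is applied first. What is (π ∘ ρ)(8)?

ρ(8) = 7, then π(7) = 7; composing gives (π ∘ ρ)(8) = 7.

7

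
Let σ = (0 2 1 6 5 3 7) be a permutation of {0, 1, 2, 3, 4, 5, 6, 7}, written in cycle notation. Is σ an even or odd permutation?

The cycle lengths are 7, 1.
A cycle is odd iff its length is even; σ has 0 even-length cycles, so sgn(σ) = (−1)^0 and σ is even.

even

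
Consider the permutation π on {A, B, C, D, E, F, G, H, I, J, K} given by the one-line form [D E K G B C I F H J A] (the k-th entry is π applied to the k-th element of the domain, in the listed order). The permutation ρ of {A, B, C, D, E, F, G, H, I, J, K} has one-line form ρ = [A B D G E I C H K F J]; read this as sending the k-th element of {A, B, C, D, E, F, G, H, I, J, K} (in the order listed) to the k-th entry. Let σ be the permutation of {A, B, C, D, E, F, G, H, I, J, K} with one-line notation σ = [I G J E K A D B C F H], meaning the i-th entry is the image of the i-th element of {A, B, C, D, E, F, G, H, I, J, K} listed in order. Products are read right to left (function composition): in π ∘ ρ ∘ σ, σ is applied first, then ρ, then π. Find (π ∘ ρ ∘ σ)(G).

Apply the permutations in order: σ(G) = D, then ρ(D) = G, then π(G) = I. So (π ∘ ρ ∘ σ)(G) = I.

I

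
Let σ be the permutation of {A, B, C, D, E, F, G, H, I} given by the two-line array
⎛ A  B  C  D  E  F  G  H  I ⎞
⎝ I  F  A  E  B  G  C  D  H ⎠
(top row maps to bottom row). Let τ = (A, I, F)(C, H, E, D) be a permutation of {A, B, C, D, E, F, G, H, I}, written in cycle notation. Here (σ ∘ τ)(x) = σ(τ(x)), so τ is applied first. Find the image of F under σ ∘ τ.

I

First apply τ: τ(F) = A, then σ(A) = I. Thus (σ ∘ τ)(F) = I.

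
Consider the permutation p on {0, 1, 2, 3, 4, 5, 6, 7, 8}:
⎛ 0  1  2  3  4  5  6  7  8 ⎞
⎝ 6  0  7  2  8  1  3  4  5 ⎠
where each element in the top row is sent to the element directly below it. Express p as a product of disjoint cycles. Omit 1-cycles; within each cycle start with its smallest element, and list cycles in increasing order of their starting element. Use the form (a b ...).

(0 6 3 2 7 4 8 5 1)

From 0: 0 → 6 → 3 → 2 → 7 → 4 → 8 → 5 → 1 → 0, closing the cycle (0 6 3 2 7 4 8 5 1).
Repeating from the next unused element and collecting all non-trivial cycles gives (0 6 3 2 7 4 8 5 1).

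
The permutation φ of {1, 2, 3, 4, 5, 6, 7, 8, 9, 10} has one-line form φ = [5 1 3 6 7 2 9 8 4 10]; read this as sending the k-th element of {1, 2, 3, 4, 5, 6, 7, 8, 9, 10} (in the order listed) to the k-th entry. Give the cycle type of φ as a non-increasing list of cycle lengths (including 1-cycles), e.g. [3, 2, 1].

The disjoint cycles are (1 5 7 9 4 6 2)(3)(8)(10), with lengths 7, 1, 1, 1 in non-increasing order.

[7, 1, 1, 1]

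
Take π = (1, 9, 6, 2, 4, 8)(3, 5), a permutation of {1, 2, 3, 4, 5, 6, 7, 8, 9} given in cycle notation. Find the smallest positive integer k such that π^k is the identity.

6

The cycle type of π is (6, 2, 1).
The order is lcm(6, 2) = 6.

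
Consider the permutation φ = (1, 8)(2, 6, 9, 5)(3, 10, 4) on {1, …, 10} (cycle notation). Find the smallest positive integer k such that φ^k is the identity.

12

The cycle type of φ is (4, 3, 2, 1).
The order of φ is the least common multiple of its cycle lengths: lcm(4, 3, 2) = 12.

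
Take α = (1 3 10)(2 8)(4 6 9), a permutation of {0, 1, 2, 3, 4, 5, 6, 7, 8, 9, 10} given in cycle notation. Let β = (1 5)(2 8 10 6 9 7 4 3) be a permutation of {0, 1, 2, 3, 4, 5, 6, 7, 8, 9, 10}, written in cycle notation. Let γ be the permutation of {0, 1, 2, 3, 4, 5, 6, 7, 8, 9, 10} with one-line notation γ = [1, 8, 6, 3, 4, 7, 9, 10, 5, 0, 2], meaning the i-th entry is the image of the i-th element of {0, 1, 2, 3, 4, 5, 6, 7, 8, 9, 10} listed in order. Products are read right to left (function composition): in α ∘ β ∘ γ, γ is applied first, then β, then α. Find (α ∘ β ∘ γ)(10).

Apply the permutations in order: γ(10) = 2, then β(2) = 8, then α(8) = 2. So (α ∘ β ∘ γ)(10) = 2.

2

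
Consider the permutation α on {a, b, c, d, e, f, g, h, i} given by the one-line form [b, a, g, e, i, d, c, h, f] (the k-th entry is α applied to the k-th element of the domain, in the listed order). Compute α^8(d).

d

Tracing d → e → … returns to d after 4 steps, so d lies in a 4-cycle (d, e, i, f).
Powers repeat with period 4 on this cycle, and 8 mod 4 = 0, so α^8(d) = α^0(d).
So α^8(d) = d.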